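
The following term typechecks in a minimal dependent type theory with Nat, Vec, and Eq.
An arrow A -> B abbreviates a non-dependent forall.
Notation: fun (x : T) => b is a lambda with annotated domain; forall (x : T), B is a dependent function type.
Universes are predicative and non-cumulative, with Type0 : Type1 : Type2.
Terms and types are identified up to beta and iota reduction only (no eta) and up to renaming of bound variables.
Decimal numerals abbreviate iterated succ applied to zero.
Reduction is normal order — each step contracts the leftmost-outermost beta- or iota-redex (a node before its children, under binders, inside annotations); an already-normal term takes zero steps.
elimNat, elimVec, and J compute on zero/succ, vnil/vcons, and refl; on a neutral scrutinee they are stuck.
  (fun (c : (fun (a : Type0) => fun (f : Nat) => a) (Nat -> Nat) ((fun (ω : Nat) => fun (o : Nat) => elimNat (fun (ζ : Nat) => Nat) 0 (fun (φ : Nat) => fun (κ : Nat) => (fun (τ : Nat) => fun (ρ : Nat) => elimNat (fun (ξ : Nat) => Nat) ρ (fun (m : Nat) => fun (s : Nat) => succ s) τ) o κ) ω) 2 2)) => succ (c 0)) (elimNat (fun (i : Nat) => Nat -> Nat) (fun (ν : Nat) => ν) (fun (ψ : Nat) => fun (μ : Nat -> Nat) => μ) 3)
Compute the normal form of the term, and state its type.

reduced normal form:
  1
the term's type:
  Nat


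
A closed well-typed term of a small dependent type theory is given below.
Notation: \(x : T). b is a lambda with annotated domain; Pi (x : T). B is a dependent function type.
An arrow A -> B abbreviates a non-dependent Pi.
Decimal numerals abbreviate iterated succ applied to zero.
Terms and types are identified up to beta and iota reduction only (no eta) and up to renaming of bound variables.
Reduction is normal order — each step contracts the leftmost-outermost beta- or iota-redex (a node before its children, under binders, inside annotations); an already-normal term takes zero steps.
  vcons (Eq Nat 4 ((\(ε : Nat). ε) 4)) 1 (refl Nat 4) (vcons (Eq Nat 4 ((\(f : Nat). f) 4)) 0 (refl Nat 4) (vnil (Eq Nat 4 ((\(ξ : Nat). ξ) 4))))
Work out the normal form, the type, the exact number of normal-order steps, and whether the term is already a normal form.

resulting normal form:
  vcons (Eq Nat 4 4) 1 (refl Nat 4) (vcons (Eq Nat 4 4) 0 (refl Nat 4) (vnil (Eq Nat 4 4)))
the term's type:
  Vec (Eq Nat 4 4) 2
reduction steps (normal order): 3
already normal: no
first contracted redex: a beta-redex


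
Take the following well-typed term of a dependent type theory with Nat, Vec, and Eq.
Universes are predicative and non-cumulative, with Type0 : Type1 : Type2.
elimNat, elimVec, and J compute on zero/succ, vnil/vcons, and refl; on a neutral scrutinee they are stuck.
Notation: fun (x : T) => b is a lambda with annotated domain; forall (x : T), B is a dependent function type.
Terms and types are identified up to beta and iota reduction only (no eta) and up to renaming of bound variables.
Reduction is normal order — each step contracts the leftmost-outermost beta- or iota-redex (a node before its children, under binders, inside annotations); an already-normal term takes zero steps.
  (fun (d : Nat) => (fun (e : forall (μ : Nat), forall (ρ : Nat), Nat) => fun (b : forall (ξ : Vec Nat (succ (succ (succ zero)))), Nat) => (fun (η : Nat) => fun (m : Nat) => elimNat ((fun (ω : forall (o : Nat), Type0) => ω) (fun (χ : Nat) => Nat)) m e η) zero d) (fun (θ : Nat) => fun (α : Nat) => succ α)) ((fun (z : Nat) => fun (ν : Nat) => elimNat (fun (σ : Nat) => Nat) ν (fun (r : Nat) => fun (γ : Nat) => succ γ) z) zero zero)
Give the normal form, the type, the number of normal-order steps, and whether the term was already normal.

normal form:
  fun (d : forall (e : Vec Nat (succ (succ (succ zero)))), Nat) => zero
the term's type:
  forall (d : forall (e : Vec Nat (succ (succ (succ zero)))), Nat), Nat
normal-order step count: 8
already normal: no
first contracted redex: a beta-redex


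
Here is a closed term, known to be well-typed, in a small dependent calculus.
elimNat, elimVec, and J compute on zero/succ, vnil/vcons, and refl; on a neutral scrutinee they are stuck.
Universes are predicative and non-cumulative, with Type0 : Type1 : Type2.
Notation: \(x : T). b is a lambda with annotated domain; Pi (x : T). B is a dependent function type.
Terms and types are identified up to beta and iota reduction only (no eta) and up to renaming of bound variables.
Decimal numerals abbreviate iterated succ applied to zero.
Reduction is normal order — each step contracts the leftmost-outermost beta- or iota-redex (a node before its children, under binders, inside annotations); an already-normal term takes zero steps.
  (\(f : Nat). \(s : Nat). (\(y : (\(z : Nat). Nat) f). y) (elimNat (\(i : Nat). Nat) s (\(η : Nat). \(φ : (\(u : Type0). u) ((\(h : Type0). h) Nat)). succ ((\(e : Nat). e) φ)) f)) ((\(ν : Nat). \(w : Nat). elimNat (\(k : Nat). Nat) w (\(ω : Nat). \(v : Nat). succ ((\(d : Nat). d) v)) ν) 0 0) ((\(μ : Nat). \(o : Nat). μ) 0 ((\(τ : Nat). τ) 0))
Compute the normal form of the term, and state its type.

reduced normal form:
  0
type:
  Nat


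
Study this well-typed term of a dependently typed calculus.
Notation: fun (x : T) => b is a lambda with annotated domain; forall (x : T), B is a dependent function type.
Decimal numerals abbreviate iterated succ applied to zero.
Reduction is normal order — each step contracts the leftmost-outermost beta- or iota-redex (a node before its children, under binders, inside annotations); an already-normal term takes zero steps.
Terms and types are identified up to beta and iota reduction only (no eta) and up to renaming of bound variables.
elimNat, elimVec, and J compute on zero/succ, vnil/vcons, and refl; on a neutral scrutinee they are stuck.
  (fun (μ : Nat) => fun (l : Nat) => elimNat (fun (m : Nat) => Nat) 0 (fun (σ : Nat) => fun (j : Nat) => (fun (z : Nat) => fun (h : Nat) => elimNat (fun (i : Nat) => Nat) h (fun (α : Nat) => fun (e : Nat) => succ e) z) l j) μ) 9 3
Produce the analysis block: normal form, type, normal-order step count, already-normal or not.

reduced normal form:
  27
inferred type:
  Nat
normal-order step count: 138
term was already normal: no
first contracted redex: a beta-redex


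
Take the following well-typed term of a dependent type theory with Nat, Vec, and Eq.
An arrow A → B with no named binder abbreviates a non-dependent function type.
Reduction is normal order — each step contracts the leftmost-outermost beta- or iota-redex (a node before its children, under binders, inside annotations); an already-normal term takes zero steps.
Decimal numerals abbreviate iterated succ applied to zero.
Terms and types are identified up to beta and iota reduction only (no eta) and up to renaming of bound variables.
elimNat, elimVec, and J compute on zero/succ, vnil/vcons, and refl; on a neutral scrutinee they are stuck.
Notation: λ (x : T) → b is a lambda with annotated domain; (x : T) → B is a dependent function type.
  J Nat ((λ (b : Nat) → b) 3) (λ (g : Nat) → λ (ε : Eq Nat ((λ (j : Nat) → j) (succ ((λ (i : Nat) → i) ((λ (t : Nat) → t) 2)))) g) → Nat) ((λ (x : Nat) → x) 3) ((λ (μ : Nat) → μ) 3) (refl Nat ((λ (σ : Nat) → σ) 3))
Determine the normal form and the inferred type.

normal form:
  3
the term's type:
  Nat
observation: normalization takes exactly 2 steps under the normal-order strategy.


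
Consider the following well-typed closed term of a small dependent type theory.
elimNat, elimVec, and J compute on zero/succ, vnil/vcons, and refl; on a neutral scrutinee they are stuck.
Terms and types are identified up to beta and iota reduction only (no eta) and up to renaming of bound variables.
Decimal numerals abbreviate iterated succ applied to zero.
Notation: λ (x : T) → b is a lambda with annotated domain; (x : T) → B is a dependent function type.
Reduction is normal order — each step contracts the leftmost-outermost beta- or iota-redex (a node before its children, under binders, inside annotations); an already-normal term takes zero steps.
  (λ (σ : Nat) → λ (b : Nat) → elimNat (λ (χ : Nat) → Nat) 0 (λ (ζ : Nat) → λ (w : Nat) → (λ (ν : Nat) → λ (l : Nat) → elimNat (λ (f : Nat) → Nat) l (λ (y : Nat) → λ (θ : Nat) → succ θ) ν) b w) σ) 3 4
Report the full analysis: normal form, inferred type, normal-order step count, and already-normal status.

normal form:
  12
the term's type:
  Nat
reduction steps (normal order): 57
already normal: no
first contracted redex: a beta-redex


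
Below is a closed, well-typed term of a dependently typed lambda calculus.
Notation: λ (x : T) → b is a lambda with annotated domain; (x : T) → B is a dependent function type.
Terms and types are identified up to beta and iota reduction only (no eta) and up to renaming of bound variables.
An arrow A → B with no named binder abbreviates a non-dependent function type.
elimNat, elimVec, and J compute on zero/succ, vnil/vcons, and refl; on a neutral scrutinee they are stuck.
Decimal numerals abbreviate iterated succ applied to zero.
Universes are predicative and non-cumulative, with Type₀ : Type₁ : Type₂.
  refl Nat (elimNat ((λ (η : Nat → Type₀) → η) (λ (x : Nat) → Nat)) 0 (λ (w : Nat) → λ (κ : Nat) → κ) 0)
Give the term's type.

type:
  Eq Nat 0 0


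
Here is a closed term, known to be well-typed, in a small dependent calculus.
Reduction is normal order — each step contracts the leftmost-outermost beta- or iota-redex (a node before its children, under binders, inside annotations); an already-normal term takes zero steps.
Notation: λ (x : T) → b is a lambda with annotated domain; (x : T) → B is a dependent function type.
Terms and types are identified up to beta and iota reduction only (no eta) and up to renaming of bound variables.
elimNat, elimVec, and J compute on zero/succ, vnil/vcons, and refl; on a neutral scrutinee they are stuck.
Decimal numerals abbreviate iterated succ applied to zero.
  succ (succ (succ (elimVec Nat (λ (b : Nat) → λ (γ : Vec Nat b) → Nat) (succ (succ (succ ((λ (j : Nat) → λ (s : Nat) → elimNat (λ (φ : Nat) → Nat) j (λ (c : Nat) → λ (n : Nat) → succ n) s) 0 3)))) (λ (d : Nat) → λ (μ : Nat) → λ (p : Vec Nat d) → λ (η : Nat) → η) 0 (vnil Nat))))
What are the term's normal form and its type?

reduced normal form:
  9
the term's type:
  Nat
observation: the first redex contracted is an elimVec iota-redex; the normal form is reached in 13 normal-order steps.


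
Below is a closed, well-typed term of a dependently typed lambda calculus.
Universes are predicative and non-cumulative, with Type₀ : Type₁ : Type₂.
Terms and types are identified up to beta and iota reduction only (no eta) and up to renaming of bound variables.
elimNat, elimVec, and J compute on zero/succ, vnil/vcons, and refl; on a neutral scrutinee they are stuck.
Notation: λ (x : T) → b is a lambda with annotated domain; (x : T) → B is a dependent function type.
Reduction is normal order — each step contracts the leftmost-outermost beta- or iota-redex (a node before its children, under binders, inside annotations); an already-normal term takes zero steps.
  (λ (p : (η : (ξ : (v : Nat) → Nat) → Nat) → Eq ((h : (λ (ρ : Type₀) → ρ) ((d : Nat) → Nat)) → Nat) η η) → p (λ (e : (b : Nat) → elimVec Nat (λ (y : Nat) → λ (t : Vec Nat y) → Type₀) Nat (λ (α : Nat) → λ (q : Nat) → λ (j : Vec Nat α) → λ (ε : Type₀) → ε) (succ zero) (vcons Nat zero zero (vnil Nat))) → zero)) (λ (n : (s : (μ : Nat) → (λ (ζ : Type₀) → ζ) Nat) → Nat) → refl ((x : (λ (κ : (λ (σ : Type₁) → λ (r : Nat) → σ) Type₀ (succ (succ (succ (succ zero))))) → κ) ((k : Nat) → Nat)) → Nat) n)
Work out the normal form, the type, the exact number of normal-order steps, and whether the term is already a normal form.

normal form:
  refl ((p : (η : Nat) → Nat) → Nat) (λ (ξ : (v : Nat) → Nat) → zero)
type:
  Eq ((p : (η : Nat) → Nat) → Nat) (λ (ξ : (v : Nat) → Nat) → zero) (λ (h : (ρ : Nat) → Nat) → zero)
normal-order step count: 9
already normal: no
first contracted redex: a beta-redex


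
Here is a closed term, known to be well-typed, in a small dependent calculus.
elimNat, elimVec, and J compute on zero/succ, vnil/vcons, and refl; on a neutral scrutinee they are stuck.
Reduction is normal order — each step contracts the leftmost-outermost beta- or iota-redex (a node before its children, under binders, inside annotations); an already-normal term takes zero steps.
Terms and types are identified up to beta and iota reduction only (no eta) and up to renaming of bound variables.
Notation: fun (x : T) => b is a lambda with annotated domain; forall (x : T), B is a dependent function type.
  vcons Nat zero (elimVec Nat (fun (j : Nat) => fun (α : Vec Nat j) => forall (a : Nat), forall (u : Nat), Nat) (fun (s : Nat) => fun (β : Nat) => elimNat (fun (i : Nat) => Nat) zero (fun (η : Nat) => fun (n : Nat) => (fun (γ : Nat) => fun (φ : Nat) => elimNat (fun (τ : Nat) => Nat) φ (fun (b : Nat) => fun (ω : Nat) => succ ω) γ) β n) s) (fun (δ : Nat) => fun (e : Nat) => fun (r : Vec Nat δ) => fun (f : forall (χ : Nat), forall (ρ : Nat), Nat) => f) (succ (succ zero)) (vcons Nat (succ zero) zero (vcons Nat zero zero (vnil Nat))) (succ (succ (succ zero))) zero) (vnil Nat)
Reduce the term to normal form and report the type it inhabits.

normal form:
  vcons Nat zero zero (vnil Nat)
inferred type:
  Vec Nat (succ zero)


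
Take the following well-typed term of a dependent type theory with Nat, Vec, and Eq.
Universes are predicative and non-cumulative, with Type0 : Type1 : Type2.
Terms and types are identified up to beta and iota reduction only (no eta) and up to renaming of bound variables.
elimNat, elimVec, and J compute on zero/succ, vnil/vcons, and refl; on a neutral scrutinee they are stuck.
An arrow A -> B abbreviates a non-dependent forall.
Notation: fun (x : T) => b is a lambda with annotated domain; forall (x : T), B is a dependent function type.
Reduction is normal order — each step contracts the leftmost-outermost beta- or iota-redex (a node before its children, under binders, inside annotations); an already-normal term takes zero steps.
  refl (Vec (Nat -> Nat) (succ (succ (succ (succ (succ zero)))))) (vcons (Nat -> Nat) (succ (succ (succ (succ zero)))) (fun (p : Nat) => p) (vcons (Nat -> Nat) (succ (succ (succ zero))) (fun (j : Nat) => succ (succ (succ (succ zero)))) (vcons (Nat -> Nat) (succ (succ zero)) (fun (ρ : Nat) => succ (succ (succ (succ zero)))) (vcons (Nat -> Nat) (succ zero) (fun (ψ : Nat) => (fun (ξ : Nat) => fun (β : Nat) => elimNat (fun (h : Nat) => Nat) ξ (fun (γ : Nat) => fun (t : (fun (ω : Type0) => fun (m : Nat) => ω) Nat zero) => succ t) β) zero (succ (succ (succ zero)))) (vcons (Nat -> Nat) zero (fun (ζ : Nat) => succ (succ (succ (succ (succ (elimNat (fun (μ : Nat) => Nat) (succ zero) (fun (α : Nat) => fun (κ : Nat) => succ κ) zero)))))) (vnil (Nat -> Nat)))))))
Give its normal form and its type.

normal form:
  refl (Vec (Nat -> Nat) (succ (succ (succ (succ (succ zero)))))) (vcons (Nat -> Nat) (succ (succ (succ (succ zero)))) (fun (p : Nat) => p) (vcons (Nat -> Nat) (succ (succ (succ zero))) (fun (j : Nat) => succ (succ (succ (succ zero)))) (vcons (Nat -> Nat) (succ (succ zero)) (fun (ρ : Nat) => succ (succ (succ (succ zero)))) (vcons (Nat -> Nat) (succ zero) (fun (ψ : Nat) => succ (succ (succ zero))) (vcons (Nat -> Nat) zero (fun (ξ : Nat) => succ (succ (succ (succ (succ (succ zero)))))) (vnil (Nat -> Nat)))))))
inferred type:
  Eq (Vec (Nat -> Nat) (succ (succ (succ (succ (succ zero)))))) (vcons (Nat -> Nat) (succ (succ (succ (succ zero)))) (fun (p : Nat) => p) (vcons (Nat -> Nat) (succ (succ (succ zero))) (fun (j : Nat) => succ (succ (succ (succ zero)))) (vcons (Nat -> Nat) (succ (succ zero)) (fun (ρ : Nat) => succ (succ (succ (succ zero)))) (vcons (Nat -> Nat) (succ zero) (fun (ψ : Nat) => succ (succ (succ zero))) (vcons (Nat -> Nat) zero (fun (ξ : Nat) => succ (succ (succ (succ (succ (succ zero)))))) (vnil (Nat -> Nat))))))) (vcons (Nat -> Nat) (succ (succ (succ (succ zero)))) (fun (β : Nat) => β) (vcons (Nat -> Nat) (succ (succ (succ zero))) (fun (h : Nat) => succ (succ (succ (succ zero)))) (vcons (Nat -> Nat) (succ (succ zero)) (fun (γ : Nat) => succ (succ (succ (succ zero)))) (vcons (Nat -> Nat) (succ zero) (fun (t : Nat) => succ (succ (succ zero))) (vcons (Nat -> Nat) zero (fun (ω : Nat) => succ (succ (succ (succ (succ (succ zero)))))) (vnil (Nat -> Nat)))))))
observation: 13 normal-order steps separate the term from its normal form.


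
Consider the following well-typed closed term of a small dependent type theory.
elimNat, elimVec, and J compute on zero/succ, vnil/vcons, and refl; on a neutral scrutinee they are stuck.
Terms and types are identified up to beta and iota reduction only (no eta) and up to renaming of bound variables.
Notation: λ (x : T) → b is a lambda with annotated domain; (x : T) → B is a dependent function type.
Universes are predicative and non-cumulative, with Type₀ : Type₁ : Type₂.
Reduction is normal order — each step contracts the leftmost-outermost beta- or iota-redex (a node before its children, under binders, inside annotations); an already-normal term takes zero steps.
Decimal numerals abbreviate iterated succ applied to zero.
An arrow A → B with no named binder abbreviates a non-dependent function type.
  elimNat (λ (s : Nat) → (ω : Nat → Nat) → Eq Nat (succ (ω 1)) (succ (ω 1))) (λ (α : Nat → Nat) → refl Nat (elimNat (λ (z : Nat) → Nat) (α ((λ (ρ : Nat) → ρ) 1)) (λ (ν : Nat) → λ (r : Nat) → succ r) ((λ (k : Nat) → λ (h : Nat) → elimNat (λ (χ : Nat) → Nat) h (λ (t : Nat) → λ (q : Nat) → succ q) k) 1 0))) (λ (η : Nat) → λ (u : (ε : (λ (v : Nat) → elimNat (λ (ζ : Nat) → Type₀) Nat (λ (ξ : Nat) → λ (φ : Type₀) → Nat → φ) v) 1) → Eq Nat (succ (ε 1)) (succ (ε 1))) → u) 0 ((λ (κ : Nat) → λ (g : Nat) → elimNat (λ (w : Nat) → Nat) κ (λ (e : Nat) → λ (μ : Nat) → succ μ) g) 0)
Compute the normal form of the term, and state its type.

normal form:
  refl Nat 2
type:
  Eq Nat 2 2
observation: 19 normal-order steps normalize the term, beginning with an elimNat iota-redex.


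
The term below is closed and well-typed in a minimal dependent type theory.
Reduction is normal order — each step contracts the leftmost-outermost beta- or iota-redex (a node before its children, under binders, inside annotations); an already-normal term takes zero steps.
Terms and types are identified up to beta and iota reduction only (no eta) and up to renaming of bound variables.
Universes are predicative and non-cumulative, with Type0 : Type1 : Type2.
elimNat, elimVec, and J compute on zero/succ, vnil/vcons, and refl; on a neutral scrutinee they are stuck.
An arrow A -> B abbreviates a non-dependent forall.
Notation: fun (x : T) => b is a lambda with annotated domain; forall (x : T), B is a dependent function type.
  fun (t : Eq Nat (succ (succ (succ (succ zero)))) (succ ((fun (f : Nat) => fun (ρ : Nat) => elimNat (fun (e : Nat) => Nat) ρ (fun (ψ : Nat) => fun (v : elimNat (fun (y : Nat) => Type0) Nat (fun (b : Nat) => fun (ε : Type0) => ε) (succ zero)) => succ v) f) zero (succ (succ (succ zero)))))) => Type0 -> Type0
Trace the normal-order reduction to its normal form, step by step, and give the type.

reduction (normal order):
  fun (t : Eq Nat (succ (succ (succ (succ zero)))) (succ ((fun (f : Nat) => fun (ρ : Nat) => elimNat (fun (e : Nat) => Nat) ρ (fun (ψ : Nat) => fun (v : elimNat (fun (y : Nat) => Type0) Nat (fun (b : Nat) => fun (ε : Type0) => ε) (succ zero)) => succ v) f) zero (succ (succ (succ zero)))))) => Type0 -> Type0
  ~> fun (t : Eq Nat (succ (succ (succ (succ zero)))) (succ ((fun (f : Nat) => elimNat (fun (ρ : Nat) => Nat) f (fun (e : Nat) => fun (ψ : elimNat (fun (v : Nat) => Type0) Nat (fun (y : Nat) => fun (b : Type0) => b) (succ zero)) => succ ψ) zero) (succ (succ (succ zero)))))) => Type0 -> Type0
  ~> fun (t : Eq Nat (succ (succ (succ (succ zero)))) (succ (elimNat (fun (f : Nat) => Nat) (succ (succ (succ zero))) (fun (ρ : Nat) => fun (e : elimNat (fun (ψ : Nat) => Type0) Nat (fun (v : Nat) => fun (y : Type0) => y) (succ zero)) => succ e) zero))) => Type0 -> Type0
  ~> fun (t : Eq Nat (succ (succ (succ (succ zero)))) (succ (succ (succ (succ zero))))) => Type0 -> Type0
type:
  Eq Nat (succ (succ (succ (succ zero)))) (succ (succ (succ (succ zero)))) -> Type1


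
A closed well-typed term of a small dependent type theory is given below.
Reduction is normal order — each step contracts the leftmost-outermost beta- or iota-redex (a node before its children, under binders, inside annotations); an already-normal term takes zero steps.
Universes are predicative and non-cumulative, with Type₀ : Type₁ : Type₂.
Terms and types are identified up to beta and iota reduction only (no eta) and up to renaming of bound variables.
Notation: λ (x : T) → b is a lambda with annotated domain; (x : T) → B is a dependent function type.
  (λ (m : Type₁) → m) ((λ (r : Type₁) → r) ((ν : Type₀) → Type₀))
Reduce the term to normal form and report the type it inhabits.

reduced normal form:
  (m : Type₀) → Type₀
type:
  Type₁
observation: normalization takes exactly 2 steps under the normal-order strategy.


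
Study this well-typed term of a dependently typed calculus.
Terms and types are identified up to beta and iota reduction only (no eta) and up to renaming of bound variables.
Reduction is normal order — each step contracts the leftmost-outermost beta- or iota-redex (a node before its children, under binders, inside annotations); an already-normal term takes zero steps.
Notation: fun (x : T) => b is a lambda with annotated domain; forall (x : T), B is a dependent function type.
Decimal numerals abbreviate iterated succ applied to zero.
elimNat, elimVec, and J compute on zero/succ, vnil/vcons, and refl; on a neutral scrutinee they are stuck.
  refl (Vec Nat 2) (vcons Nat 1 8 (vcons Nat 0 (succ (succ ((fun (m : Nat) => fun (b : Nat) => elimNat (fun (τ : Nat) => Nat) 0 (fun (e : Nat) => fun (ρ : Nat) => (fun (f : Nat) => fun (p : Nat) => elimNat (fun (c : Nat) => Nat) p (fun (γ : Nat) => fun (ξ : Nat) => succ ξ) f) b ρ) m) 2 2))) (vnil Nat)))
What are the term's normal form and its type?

normal form:
  refl (Vec Nat 2) (vcons Nat 1 8 (vcons Nat 0 6 (vnil Nat)))
inferred type:
  Eq (Vec Nat 2) (vcons Nat 1 8 (vcons Nat 0 6 (vnil Nat))) (vcons Nat 1 8 (vcons Nat 0 6 (vnil Nat)))


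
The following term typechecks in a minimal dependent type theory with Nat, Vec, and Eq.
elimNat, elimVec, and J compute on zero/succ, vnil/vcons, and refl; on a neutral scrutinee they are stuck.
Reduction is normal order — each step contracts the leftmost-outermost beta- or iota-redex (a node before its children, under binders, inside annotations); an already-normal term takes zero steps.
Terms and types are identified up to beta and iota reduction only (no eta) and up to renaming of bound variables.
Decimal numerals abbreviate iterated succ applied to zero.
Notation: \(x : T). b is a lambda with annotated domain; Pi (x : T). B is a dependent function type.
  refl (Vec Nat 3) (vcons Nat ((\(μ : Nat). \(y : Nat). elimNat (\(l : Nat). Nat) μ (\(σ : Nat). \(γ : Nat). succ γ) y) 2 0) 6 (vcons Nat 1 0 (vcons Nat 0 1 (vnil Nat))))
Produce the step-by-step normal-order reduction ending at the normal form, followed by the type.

normal-order reduction sequence:
  refl (Vec Nat 3) (vcons Nat ((\(μ : Nat). \(y : Nat). elimNat (\(l : Nat). Nat) μ (\(σ : Nat). \(γ : Nat). succ γ) y) 2 0) 6 (vcons Nat 1 0 (vcons Nat 0 1 (vnil Nat))))
  ~> refl (Vec Nat 3) (vcons Nat ((\(μ : Nat). elimNat (\(y : Nat). Nat) 2 (\(l : Nat). \(σ : Nat). succ σ) μ) 0) 6 (vcons Nat 1 0 (vcons Nat 0 1 (vnil Nat))))
  ~> refl (Vec Nat 3) (vcons Nat (elimNat (\(μ : Nat). Nat) 2 (\(y : Nat). \(l : Nat). succ l) 0) 6 (vcons Nat 1 0 (vcons Nat 0 1 (vnil Nat))))
  ~> refl (Vec Nat 3) (vcons Nat 2 6 (vcons Nat 1 0 (vcons Nat 0 1 (vnil Nat))))
the term's type:
  Eq (Vec Nat 3) (vcons Nat 2 6 (vcons Nat 1 0 (vcons Nat 0 1 (vnil Nat)))) (vcons Nat 2 6 (vcons Nat 1 0 (vcons Nat 0 1 (vnil Nat))))


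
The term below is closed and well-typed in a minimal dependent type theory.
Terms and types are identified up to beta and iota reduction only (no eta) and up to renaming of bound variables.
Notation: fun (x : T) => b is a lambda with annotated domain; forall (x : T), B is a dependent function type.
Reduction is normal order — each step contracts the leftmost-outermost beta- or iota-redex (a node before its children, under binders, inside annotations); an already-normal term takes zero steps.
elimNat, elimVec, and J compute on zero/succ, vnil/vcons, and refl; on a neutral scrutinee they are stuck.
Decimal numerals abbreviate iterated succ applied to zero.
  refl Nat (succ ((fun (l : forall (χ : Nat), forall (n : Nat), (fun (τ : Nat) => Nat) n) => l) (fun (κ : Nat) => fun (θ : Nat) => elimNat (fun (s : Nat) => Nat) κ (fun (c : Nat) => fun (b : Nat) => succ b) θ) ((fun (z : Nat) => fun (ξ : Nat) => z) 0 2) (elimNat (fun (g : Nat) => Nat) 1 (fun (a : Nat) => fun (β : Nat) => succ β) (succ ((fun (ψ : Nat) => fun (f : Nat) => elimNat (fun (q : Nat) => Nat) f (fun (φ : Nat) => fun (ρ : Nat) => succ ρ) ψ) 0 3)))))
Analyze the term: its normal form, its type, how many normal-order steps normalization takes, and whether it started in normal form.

reduced normal form:
  refl Nat 6
inferred type:
  Eq Nat 6 6
normal-order step count: 37
started in normal form: no
first contracted redex: a beta-redex


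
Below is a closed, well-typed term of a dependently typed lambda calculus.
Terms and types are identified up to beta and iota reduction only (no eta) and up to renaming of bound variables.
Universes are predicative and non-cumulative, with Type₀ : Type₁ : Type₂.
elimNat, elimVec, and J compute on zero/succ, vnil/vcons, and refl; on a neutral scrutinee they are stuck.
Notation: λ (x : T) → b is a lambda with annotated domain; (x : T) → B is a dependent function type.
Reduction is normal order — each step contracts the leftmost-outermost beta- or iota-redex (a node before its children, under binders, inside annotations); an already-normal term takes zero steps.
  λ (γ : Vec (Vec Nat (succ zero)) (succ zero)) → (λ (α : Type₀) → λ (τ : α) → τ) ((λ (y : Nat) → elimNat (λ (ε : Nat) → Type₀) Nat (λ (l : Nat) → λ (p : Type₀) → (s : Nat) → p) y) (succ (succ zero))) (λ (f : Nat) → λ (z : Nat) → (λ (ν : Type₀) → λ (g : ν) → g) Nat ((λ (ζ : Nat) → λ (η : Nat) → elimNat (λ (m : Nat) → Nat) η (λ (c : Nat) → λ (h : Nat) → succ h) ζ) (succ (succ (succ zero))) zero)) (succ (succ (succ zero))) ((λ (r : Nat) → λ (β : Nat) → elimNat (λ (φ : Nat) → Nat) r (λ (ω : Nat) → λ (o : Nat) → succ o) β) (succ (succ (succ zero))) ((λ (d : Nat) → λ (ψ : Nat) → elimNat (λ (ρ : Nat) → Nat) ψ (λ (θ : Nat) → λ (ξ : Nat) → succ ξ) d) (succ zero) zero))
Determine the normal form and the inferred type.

resulting normal form:
  λ (γ : Vec (Vec Nat (succ zero)) (succ zero)) → succ (succ (succ zero))
type:
  (γ : Vec (Vec Nat (succ zero)) (succ zero)) → Nat
observation: contracting a beta-redex first, the term normalizes in 18 steps.


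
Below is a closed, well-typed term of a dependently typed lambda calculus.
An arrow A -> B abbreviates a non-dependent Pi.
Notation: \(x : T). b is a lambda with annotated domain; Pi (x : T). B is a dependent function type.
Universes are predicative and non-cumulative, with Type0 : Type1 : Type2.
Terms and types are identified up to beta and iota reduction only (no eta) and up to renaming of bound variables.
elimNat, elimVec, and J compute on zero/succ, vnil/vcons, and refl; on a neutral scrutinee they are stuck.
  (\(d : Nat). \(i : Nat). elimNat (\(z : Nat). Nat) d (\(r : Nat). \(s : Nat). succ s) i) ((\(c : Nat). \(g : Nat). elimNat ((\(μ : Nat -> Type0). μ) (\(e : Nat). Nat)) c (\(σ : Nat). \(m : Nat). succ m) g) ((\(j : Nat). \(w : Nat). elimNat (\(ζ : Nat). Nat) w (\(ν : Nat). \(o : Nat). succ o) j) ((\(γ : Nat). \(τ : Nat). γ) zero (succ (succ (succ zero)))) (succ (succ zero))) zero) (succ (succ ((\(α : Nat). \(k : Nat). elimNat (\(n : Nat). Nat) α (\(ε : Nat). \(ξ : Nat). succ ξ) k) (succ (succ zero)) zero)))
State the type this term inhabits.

inferred type:
  Nat


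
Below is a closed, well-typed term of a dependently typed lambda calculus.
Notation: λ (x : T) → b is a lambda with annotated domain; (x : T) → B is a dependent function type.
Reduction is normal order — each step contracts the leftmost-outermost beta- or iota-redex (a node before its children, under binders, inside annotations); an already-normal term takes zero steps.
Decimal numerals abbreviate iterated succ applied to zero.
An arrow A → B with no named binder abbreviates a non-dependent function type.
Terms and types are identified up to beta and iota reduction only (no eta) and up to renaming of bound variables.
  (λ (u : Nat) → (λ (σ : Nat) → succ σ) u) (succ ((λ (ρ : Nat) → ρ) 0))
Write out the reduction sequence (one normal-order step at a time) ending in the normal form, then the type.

normal-order reduction:
  (λ (u : Nat) → (λ (σ : Nat) → succ σ) u) (succ ((λ (ρ : Nat) → ρ) 0))
  ~> (λ (u : Nat) → succ u) (succ ((λ (σ : Nat) → σ) 0))
  ~> succ (succ ((λ (u : Nat) → u) 0))
  ~> 2
inferred type:
  Nat


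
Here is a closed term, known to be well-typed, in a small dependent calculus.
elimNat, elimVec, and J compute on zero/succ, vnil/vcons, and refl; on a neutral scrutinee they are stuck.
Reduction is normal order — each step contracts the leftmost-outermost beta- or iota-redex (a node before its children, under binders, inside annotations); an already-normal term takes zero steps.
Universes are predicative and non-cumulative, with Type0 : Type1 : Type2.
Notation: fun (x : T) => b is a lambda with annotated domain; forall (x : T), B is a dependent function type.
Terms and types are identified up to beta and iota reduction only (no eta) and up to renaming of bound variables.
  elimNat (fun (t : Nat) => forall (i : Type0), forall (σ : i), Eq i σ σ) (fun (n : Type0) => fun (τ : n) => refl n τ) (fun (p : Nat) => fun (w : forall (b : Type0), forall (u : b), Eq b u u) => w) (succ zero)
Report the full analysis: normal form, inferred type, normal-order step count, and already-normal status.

resulting normal form:
  fun (t : Type0) => fun (i : t) => refl t i
inferred type:
  forall (t : Type0), forall (i : t), Eq t i i
steps to reach normal form (normal order): 4
started in normal form: no
first contracted redex: an elimNat iota-redex


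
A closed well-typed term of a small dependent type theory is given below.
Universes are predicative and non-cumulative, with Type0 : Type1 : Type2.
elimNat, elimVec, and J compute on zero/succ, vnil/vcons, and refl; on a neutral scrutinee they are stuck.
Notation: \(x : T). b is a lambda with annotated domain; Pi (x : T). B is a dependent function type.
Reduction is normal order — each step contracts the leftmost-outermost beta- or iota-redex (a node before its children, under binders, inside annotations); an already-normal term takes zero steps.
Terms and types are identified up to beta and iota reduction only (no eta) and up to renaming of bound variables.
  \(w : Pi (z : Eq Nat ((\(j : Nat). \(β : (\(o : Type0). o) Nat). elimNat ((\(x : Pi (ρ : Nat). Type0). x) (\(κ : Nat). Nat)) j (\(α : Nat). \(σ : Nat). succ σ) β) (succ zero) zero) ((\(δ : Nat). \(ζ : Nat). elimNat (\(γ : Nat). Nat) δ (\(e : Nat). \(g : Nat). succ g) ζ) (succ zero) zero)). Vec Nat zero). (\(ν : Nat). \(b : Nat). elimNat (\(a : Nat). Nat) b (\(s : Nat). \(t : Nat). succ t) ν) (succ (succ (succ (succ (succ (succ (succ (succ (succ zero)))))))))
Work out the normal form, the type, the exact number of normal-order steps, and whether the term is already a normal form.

resulting normal form:
  \(w : Pi (z : Eq Nat (succ zero) (succ zero)). Vec Nat zero). \(j : Nat). succ (succ (succ (succ (succ (succ (succ (succ (succ j))))))))
inferred type:
  Pi (w : Pi (z : Eq Nat (succ zero) (succ zero)). Vec Nat zero). Pi (j : Nat). Nat
steps to reach normal form (normal order): 35
already normal: no
first redex: a beta-redex


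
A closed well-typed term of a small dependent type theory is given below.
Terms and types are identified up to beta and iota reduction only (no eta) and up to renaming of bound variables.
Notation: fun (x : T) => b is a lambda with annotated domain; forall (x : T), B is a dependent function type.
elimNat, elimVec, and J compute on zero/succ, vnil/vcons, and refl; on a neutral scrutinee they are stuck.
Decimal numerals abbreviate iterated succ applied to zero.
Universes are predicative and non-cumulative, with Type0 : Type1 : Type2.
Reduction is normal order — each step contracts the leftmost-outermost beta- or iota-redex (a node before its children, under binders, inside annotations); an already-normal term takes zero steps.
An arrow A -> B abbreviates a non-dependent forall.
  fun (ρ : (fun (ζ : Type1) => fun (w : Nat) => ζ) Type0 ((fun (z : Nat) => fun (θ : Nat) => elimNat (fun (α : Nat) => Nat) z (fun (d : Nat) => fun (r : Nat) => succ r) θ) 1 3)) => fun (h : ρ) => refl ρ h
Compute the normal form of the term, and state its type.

resulting normal form:
  fun (ρ : Type0) => fun (ζ : ρ) => refl ρ ζ
the term's type:
  forall (ρ : Type0), forall (ζ : ρ), Eq ρ ζ ζ
observation: 2 normal-order steps normalize the term, beginning with a beta-redex.


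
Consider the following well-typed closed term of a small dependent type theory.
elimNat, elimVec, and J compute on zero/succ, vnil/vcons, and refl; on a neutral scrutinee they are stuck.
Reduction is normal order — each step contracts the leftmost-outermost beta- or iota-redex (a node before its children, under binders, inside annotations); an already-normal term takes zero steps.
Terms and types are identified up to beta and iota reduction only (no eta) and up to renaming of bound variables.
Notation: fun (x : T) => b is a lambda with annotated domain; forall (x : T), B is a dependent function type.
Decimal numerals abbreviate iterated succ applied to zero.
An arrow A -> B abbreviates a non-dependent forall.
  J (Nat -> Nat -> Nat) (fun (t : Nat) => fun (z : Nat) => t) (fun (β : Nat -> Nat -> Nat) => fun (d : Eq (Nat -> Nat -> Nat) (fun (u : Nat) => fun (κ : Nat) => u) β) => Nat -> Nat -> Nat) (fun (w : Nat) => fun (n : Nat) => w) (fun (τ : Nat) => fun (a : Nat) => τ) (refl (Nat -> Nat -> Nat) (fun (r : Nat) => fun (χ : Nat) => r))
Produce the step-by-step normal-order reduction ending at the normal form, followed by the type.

reduction (normal order):
  J (Nat -> Nat -> Nat) (fun (t : Nat) => fun (z : Nat) => t) (fun (β : Nat -> Nat -> Nat) => fun (d : Eq (Nat -> Nat -> Nat) (fun (u : Nat) => fun (κ : Nat) => u) β) => Nat -> Nat -> Nat) (fun (w : Nat) => fun (n : Nat) => w) (fun (τ : Nat) => fun (a : Nat) => τ) (refl (Nat -> Nat -> Nat) (fun (r : Nat) => fun (χ : Nat) => r))
  ~> fun (t : Nat) => fun (z : Nat) => t
the term's type:
  Nat -> Nat -> Nat


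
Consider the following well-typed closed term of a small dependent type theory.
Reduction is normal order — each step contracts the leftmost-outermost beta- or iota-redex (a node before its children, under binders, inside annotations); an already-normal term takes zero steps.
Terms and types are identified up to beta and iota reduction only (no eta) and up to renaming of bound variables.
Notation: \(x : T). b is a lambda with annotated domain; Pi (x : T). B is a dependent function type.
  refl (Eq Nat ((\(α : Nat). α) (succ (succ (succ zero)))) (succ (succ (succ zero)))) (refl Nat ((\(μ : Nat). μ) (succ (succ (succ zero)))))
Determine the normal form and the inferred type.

reduced normal form:
  refl (Eq Nat (succ (succ (succ zero))) (succ (succ (succ zero)))) (refl Nat (succ (succ (succ zero))))
inferred type:
  Eq (Eq Nat (succ (succ (succ zero))) (succ (succ (succ zero)))) (refl Nat (succ (succ (succ zero)))) (refl Nat (succ (succ (succ zero))))
observation: 2 normal-order steps normalize the term, beginning with a beta-redex.


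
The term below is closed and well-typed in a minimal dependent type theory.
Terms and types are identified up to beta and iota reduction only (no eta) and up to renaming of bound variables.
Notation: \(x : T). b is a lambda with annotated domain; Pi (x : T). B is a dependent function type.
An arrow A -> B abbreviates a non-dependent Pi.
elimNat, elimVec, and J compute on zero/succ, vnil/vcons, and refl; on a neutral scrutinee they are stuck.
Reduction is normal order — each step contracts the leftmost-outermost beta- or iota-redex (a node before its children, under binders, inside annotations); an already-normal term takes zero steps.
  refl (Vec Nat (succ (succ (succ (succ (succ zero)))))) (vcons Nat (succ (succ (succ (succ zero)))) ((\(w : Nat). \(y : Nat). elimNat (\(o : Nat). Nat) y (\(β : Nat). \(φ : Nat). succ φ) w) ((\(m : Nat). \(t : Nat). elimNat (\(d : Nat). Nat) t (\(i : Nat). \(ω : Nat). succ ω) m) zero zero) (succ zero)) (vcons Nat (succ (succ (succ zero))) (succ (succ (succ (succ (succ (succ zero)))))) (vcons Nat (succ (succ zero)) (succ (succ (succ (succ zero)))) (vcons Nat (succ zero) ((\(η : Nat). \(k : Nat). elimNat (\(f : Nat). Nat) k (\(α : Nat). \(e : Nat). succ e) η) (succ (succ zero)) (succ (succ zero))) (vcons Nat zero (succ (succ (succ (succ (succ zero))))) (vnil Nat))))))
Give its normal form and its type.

reduced normal form:
  refl (Vec Nat (succ (succ (succ (succ (succ zero)))))) (vcons Nat (succ (succ (succ (succ zero)))) (succ zero) (vcons Nat (succ (succ (succ zero))) (succ (succ (succ (succ (succ (succ zero)))))) (vcons Nat (succ (succ zero)) (succ (succ (succ (succ zero)))) (vcons Nat (succ zero) (succ (succ (succ (succ zero)))) (vcons Nat zero (succ (succ (succ (succ (succ zero))))) (vnil Nat))))))
the term's type:
  Eq (Vec Nat (succ (succ (succ (succ (succ zero)))))) (vcons Nat (succ (succ (succ (succ zero)))) (succ zero) (vcons Nat (succ (succ (succ zero))) (succ (succ (succ (succ (succ (succ zero)))))) (vcons Nat (succ (succ zero)) (succ (succ (succ (succ zero)))) (vcons Nat (succ zero) (succ (succ (succ (succ zero)))) (vcons Nat zero (succ (succ (succ (succ (succ zero))))) (vnil Nat)))))) (vcons Nat (succ (succ (succ (succ zero)))) (succ zero) (vcons Nat (succ (succ (succ zero))) (succ (succ (succ (succ (succ (succ zero)))))) (vcons Nat (succ (succ zero)) (succ (succ (succ (succ zero)))) (vcons Nat (succ zero) (succ (succ (succ (succ zero)))) (vcons Nat zero (succ (succ (succ (succ (succ zero))))) (vnil Nat))))))
observation: normalization takes exactly 15 steps under the normal-order strategy.


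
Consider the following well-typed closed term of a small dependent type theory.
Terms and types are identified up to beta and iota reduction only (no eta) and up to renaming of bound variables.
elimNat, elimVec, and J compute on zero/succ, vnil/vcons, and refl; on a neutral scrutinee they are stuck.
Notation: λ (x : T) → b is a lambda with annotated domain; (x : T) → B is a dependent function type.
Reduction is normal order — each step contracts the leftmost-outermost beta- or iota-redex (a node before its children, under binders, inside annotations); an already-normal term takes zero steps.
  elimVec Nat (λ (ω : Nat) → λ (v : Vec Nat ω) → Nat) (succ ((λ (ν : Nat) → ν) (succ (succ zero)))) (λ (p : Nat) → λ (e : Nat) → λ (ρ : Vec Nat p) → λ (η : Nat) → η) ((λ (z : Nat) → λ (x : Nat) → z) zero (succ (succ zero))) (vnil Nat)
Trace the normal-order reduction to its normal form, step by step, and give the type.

normal-order reduction sequence:
  elimVec Nat (λ (ω : Nat) → λ (v : Vec Nat ω) → Nat) (succ ((λ (ν : Nat) → ν) (succ (succ zero)))) (λ (p : Nat) → λ (e : Nat) → λ (ρ : Vec Nat p) → λ (η : Nat) → η) ((λ (z : Nat) → λ (x : Nat) → z) zero (succ (succ zero))) (vnil Nat)
  ~> succ ((λ (ω : Nat) → ω) (succ (succ zero)))
  ~> succ (succ (succ zero))
type:
  Nat
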